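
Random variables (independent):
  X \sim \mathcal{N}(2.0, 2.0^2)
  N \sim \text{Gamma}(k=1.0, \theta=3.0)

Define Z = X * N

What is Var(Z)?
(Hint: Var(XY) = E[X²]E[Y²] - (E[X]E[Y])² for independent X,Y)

Var(XY) = E[X²]E[Y²] - (E[X]E[Y])²
E[X] = 2, Var(X) = 4
E[N] = 3, Var(N) = 9
E[X²] = 4 + 2² = 8
E[N²] = 9 + 3² = 18
Var(Z) = 8*18 - (2*3)²
= 144 - 36 = 108

108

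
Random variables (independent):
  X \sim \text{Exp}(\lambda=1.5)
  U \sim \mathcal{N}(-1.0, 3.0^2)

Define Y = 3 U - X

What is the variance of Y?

For independent RVs: Var(aX + bY) = a²Var(X) + b²Var(Y)
Var(X) = 0.44444444
Var(U) = 9
Var(Y) = (-1)²*0.44444444 + 3²*9
= 1*0.44444444 + 9*9 = 81.444444

81.444444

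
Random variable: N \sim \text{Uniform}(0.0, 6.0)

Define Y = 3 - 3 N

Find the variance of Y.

For Y = aN + b: Var(Y) = a² * Var(N)
Var(N) = (6 - 0)^2/12 = 3
Var(Y) = (-3)² * 3 = 9 * 3 = 27

27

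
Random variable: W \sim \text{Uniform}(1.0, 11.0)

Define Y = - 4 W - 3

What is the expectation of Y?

For Y = -4W - 3:
E[Y] = -4 * E[W] - 3
E[W] = (1 + 11)/2 = 6
E[Y] = -4 * 6 - 3 = -27

-27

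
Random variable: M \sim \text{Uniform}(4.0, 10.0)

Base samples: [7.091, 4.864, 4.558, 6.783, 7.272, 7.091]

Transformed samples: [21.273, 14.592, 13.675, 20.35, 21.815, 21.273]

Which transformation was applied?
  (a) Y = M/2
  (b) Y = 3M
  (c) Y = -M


Checking option (b) Y = 3M:
  M = 7.091 -> Y = 21.273 ✓
  M = 4.864 -> Y = 14.592 ✓
  M = 4.558 -> Y = 13.675 ✓
All samples match this transformation.

(b) 3M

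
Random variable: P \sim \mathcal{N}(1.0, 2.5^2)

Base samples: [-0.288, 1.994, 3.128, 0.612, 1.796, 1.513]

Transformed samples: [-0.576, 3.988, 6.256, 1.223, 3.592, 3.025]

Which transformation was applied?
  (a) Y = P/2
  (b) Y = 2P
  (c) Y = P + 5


Checking option (b) Y = 2P:
  P = -0.288 -> Y = -0.576 ✓
  P = 1.994 -> Y = 3.988 ✓
  P = 3.128 -> Y = 6.256 ✓
All samples match this transformation.

(b) 2P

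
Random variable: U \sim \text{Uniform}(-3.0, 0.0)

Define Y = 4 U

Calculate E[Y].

For Y = 4U:
E[Y] = 4 * E[U]
E[U] = (-3 + 0)/2 = -1.5
E[Y] = 4 * (-1.5) = -6

-6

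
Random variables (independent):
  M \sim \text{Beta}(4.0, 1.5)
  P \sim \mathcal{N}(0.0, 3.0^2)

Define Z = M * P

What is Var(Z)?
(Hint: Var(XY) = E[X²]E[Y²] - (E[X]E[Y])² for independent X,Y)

Var(XY) = E[X²]E[Y²] - (E[X]E[Y])²
E[M] = 0.72727273, Var(M) = 0.03051494
E[P] = 0, Var(P) = 9
E[M²] = 0.03051494 + 0.72727273² = 0.55944056
E[P²] = 9 + 0² = 9
Var(Z) = 0.55944056*9 - (0.72727273*0)²
= 5.034965 - 0 = 5.034965

5.034965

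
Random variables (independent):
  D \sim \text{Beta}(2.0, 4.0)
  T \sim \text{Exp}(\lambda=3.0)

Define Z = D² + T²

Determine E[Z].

E[Z] = E[D²] + E[T²]
E[D²] = Var(D) + E[D]² = 0.031746032 + 0.11111111 = 0.14285714
E[T²] = Var(T) + E[T]² = 0.11111111 + 0.11111111 = 0.22222222
E[Z] = 0.14285714 + 0.22222222 = 0.36507937

0.36507937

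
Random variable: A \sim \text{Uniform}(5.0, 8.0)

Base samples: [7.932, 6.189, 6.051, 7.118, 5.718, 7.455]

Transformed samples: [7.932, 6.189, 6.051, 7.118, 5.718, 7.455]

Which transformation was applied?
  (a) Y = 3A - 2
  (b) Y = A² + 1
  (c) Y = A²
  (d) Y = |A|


Checking option (d) Y = |A|:
  A = 7.932 -> Y = 7.932 ✓
  A = 6.189 -> Y = 6.189 ✓
  A = 6.051 -> Y = 6.051 ✓
All samples match this transformation.

(d) |A|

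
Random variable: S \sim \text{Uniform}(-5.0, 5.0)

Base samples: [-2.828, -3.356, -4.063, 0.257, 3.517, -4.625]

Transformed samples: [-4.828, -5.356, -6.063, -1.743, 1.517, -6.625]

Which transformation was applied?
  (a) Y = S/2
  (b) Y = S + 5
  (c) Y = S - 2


Checking option (c) Y = S - 2:
  S = -2.828 -> Y = -4.828 ✓
  S = -3.356 -> Y = -5.356 ✓
  S = -4.063 -> Y = -6.063 ✓
All samples match this transformation.

(c) S - 2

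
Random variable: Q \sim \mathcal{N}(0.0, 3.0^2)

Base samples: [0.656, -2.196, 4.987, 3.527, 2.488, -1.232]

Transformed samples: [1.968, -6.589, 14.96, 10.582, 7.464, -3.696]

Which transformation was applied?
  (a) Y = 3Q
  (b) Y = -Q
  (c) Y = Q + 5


Checking option (a) Y = 3Q:
  Q = 0.656 -> Y = 1.968 ✓
  Q = -2.196 -> Y = -6.589 ✓
  Q = 4.987 -> Y = 14.96 ✓
All samples match this transformation.

(a) 3Q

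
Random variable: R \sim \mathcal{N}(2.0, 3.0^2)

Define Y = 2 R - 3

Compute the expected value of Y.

For Y = 2R - 3:
E[Y] = 2 * E[R] - 3
E[R] = 2.0 = 2
E[Y] = 2 * 2 - 3 = 1

1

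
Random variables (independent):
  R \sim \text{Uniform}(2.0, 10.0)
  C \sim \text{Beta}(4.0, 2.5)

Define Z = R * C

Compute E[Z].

For independent RVs: E[XY] = E[X]*E[Y]
E[R] = 6
E[C] = 0.61538462
E[Z] = 6 * 0.61538462 = 3.6923077

3.6923077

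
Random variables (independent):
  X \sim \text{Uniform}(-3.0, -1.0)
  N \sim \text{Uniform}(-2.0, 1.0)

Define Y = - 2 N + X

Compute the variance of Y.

For independent RVs: Var(aX + bY) = a²Var(X) + b²Var(Y)
Var(X) = 0.33333333
Var(N) = 0.75
Var(Y) = 1²*0.33333333 + (-2)²*0.75
= 1*0.33333333 + 4*0.75 = 3.3333333

3.3333333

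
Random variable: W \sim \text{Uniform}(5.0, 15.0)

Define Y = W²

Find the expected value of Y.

Using E[X²] = Var(X) + (E[X])²:
E[W] = 10
Var(W) = (15 - 5)^2/12 = 8.3333333
E[W²] = 8.3333333 + 10² = 8.3333333 + 100 = 108.33333

108.33333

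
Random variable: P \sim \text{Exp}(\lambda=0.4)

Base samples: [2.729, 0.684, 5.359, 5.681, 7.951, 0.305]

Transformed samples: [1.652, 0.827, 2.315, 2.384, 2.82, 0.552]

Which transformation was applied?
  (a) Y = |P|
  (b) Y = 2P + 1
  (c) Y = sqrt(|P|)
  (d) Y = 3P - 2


Checking option (c) Y = sqrt(|P|):
  P = 2.729 -> Y = 1.652 ✓
  P = 0.684 -> Y = 0.827 ✓
  P = 5.359 -> Y = 2.315 ✓
All samples match this transformation.

(c) sqrt(|P|)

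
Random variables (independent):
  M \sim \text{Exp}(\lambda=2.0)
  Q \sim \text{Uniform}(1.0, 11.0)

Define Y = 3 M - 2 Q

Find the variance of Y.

For independent RVs: Var(aX + bY) = a²Var(X) + b²Var(Y)
Var(M) = 0.25
Var(Q) = 8.3333333
Var(Y) = 3²*0.25 + (-2)²*8.3333333
= 9*0.25 + 4*8.3333333 = 35.583333

35.583333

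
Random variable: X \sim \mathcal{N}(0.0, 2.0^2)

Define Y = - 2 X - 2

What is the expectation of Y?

For Y = -2X - 2:
E[Y] = -2 * E[X] - 2
E[X] = 0.0 = 0
E[Y] = -2 * 0 - 2 = -2

-2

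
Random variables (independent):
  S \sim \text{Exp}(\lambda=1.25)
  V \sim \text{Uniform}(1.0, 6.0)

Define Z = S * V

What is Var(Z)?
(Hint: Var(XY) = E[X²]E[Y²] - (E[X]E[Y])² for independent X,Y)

Var(XY) = E[X²]E[Y²] - (E[X]E[Y])²
E[S] = 0.8, Var(S) = 0.64
E[V] = 3.5, Var(V) = 2.0833333
E[S²] = 0.64 + 0.8² = 1.28
E[V²] = 2.0833333 + 3.5² = 14.333333
Var(Z) = 1.28*14.333333 - (0.8*3.5)²
= 18.346667 - 7.84 = 10.506667

10.506667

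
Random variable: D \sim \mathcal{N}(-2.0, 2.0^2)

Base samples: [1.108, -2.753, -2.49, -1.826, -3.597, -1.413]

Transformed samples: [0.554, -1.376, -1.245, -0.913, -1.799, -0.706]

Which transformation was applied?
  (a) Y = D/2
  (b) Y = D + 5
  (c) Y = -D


Checking option (a) Y = D/2:
  D = 1.108 -> Y = 0.554 ✓
  D = -2.753 -> Y = -1.376 ✓
  D = -2.49 -> Y = -1.245 ✓
All samples match this transformation.

(a) D/2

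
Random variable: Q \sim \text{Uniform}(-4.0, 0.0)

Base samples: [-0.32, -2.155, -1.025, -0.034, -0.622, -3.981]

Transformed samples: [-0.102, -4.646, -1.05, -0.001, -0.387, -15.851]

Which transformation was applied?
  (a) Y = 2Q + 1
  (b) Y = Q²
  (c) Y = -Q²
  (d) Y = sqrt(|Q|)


Checking option (c) Y = -Q²:
  Q = -0.32 -> Y = -0.102 ✓
  Q = -2.155 -> Y = -4.646 ✓
  Q = -1.025 -> Y = -1.05 ✓
All samples match this transformation.

(c) -Q²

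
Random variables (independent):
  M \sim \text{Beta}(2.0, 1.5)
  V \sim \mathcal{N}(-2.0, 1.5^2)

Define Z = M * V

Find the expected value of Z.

For independent RVs: E[XY] = E[X]*E[Y]
E[M] = 0.57142857
E[V] = -2
E[Z] = 0.57142857 * (-2) = -1.1428571

-1.1428571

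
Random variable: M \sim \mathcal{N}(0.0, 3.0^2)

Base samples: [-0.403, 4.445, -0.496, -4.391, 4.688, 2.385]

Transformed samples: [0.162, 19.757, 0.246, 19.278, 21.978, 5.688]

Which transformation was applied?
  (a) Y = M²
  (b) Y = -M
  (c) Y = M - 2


Checking option (a) Y = M²:
  M = -0.403 -> Y = 0.162 ✓
  M = 4.445 -> Y = 19.757 ✓
  M = -0.496 -> Y = 0.246 ✓
All samples match this transformation.

(a) M²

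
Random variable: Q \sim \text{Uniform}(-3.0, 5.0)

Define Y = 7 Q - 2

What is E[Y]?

For Y = 7Q - 2:
E[Y] = 7 * E[Q] - 2
E[Q] = (-3 + 5)/2 = 1
E[Y] = 7 * 1 - 2 = 5

5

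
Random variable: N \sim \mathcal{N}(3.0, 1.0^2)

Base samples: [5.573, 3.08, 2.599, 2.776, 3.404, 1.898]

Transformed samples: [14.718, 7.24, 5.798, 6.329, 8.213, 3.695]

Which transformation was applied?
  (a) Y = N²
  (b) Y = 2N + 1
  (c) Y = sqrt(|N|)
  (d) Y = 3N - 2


Checking option (d) Y = 3N - 2:
  N = 5.573 -> Y = 14.718 ✓
  N = 3.08 -> Y = 7.24 ✓
  N = 2.599 -> Y = 5.798 ✓
All samples match this transformation.

(d) 3N - 2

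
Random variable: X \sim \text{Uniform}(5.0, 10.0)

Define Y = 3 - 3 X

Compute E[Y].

For Y = -3X + 3:
E[Y] = -3 * E[X] + 3
E[X] = (5 + 10)/2 = 7.5
E[Y] = -3 * 7.5 + 3 = -19.5

-19.5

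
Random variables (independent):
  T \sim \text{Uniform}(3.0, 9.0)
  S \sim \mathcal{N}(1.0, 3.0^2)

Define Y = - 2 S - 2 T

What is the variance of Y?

For independent RVs: Var(aX + bY) = a²Var(X) + b²Var(Y)
Var(T) = 3
Var(S) = 9
Var(Y) = (-2)²*3 + (-2)²*9
= 4*3 + 4*9 = 48

48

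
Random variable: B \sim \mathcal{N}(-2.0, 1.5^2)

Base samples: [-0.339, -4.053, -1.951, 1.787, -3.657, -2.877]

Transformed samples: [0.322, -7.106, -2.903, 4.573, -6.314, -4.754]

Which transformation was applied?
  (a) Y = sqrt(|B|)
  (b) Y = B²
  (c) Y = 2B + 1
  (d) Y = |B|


Checking option (c) Y = 2B + 1:
  B = -0.339 -> Y = 0.322 ✓
  B = -4.053 -> Y = -7.106 ✓
  B = -1.951 -> Y = -2.903 ✓
All samples match this transformation.

(c) 2B + 1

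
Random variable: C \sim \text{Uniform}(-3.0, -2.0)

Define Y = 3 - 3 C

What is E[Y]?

For Y = -3C + 3:
E[Y] = -3 * E[C] + 3
E[C] = (-3 - 2)/2 = -2.5
E[Y] = -3 * (-2.5) + 3 = 10.5

10.5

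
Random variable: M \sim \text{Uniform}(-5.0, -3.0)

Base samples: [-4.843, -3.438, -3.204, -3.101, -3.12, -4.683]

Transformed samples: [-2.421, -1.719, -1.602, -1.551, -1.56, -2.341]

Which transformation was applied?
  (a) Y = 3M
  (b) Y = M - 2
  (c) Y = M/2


Checking option (c) Y = M/2:
  M = -4.843 -> Y = -2.421 ✓
  M = -3.438 -> Y = -1.719 ✓
  M = -3.204 -> Y = -1.602 ✓
All samples match this transformation.

(c) M/2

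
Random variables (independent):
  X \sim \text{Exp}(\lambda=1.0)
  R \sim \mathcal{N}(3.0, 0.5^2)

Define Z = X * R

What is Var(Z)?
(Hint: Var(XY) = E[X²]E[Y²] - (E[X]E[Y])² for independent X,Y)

Var(XY) = E[X²]E[Y²] - (E[X]E[Y])²
E[X] = 1, Var(X) = 1
E[R] = 3, Var(R) = 0.25
E[X²] = 1 + 1² = 2
E[R²] = 0.25 + 3² = 9.25
Var(Z) = 2*9.25 - (1*3)²
= 18.5 - 9 = 9.5

9.5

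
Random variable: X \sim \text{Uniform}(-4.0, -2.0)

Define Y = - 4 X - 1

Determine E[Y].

For Y = -4X - 1:
E[Y] = -4 * E[X] - 1
E[X] = (-4 - 2)/2 = -3
E[Y] = -4 * (-3) - 1 = 11

11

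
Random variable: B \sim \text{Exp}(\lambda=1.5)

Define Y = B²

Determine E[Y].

E[B²] = Var(B) + (E[B])² = 0.44444444 + 0.44444444 = 0.88888889

0.88888889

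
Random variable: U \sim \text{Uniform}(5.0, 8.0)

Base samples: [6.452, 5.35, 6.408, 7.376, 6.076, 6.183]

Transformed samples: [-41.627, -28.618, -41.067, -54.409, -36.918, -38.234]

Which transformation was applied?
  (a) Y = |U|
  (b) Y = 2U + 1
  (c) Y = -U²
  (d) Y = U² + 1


Checking option (c) Y = -U²:
  U = 6.452 -> Y = -41.627 ✓
  U = 5.35 -> Y = -28.618 ✓
  U = 6.408 -> Y = -41.067 ✓
All samples match this transformation.

(c) -U²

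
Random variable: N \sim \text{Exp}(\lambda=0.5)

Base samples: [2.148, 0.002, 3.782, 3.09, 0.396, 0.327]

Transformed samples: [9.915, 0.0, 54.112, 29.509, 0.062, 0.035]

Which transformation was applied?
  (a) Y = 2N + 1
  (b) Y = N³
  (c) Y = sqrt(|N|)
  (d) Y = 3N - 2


Checking option (b) Y = N³:
  N = 2.148 -> Y = 9.915 ✓
  N = 0.002 -> Y = 0.0 ✓
  N = 3.782 -> Y = 54.112 ✓
All samples match this transformation.

(b) N³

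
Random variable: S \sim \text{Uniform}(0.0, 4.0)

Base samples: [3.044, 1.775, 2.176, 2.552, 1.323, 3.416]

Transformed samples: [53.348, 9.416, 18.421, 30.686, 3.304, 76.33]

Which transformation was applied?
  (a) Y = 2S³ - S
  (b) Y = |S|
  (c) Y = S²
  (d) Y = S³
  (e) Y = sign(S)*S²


Checking option (a) Y = 2S³ - S:
  S = 3.044 -> Y = 53.348 ✓
  S = 1.775 -> Y = 9.416 ✓
  S = 2.176 -> Y = 18.421 ✓
All samples match this transformation.

(a) 2S³ - S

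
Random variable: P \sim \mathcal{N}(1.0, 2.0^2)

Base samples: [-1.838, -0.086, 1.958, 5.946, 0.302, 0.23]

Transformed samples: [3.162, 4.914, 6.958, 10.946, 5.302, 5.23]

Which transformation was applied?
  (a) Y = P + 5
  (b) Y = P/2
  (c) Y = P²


Checking option (a) Y = P + 5:
  P = -1.838 -> Y = 3.162 ✓
  P = -0.086 -> Y = 4.914 ✓
  P = 1.958 -> Y = 6.958 ✓
All samples match this transformation.

(a) P + 5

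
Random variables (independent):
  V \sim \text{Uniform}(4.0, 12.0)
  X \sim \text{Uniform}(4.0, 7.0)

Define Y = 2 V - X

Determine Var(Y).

For independent RVs: Var(aX + bY) = a²Var(X) + b²Var(Y)
Var(V) = 5.3333333
Var(X) = 0.75
Var(Y) = 2²*5.3333333 + (-1)²*0.75
= 4*5.3333333 + 1*0.75 = 22.083333

22.083333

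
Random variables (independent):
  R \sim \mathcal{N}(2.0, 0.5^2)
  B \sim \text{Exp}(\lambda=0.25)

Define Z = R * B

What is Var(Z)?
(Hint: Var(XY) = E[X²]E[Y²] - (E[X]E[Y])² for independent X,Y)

Var(XY) = E[X²]E[Y²] - (E[X]E[Y])²
E[R] = 2, Var(R) = 0.25
E[B] = 4, Var(B) = 16
E[R²] = 0.25 + 2² = 4.25
E[B²] = 16 + 4² = 32
Var(Z) = 4.25*32 - (2*4)²
= 136 - 64 = 72

72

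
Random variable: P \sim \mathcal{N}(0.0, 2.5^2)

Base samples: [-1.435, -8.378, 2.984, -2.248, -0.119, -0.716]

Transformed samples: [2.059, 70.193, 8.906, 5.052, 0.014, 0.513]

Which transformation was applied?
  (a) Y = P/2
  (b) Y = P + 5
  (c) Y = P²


Checking option (c) Y = P²:
  P = -1.435 -> Y = 2.059 ✓
  P = -8.378 -> Y = 70.193 ✓
  P = 2.984 -> Y = 8.906 ✓
All samples match this transformation.

(c) P²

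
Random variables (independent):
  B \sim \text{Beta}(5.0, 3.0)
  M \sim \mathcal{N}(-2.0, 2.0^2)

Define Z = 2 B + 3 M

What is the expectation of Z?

E[Z] = 2*E[B] + 3*E[M]
E[B] = 0.625
E[M] = -2
E[Z] = 2*0.625 + 3*(-2) = -4.75

-4.75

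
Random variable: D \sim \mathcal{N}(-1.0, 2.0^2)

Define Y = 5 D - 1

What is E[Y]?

For Y = 5D - 1:
E[Y] = 5 * E[D] - 1
E[D] = -1.0 = -1
E[Y] = 5 * (-1) - 1 = -6

-6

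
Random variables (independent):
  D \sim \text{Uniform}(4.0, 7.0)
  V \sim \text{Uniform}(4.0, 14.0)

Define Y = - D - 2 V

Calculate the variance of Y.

For independent RVs: Var(aX + bY) = a²Var(X) + b²Var(Y)
Var(D) = 0.75
Var(V) = 8.3333333
Var(Y) = (-1)²*0.75 + (-2)²*8.3333333
= 1*0.75 + 4*8.3333333 = 34.083333

34.083333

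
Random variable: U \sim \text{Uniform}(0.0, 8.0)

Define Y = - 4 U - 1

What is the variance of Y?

For Y = aU + b: Var(Y) = a² * Var(U)
Var(U) = (8 - 0)^2/12 = 5.3333333
Var(Y) = (-4)² * 5.3333333 = 16 * 5.3333333 = 85.333333

85.333333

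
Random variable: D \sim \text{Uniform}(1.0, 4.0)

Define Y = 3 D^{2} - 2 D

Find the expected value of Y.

E[Y] = 3*E[D²] - 2*E[D]
E[D] = 2.5
E[D²] = Var(D) + (E[D])² = 0.75 + 6.25 = 7
E[Y] = 3*7 - 2*2.5 = 16

16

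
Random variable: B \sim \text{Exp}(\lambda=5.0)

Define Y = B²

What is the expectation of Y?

Using E[X²] = Var(X) + (E[X])²:
E[B] = 0.2
Var(B) = 1/5.0^2 = 0.04
E[B²] = 0.04 + 0.2² = 0.04 + 0.04 = 0.08

0.08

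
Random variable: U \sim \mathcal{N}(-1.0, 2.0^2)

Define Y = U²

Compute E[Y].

E[U²] = Var(U) + (E[U])² = 4 + 1 = 5

5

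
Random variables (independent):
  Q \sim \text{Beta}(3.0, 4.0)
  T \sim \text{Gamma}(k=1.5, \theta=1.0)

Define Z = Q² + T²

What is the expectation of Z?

E[Z] = E[Q²] + E[T²]
E[Q²] = Var(Q) + E[Q]² = 0.030612245 + 0.18367347 = 0.21428571
E[T²] = Var(T) + E[T]² = 1.5 + 2.25 = 3.75
E[Z] = 0.21428571 + 3.75 = 3.9642857

3.9642857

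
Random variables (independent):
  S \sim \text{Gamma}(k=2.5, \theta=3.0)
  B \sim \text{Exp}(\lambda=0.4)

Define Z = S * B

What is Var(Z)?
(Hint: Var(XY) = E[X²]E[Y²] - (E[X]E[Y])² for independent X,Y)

Var(XY) = E[X²]E[Y²] - (E[X]E[Y])²
E[S] = 7.5, Var(S) = 22.5
E[B] = 2.5, Var(B) = 6.25
E[S²] = 22.5 + 7.5² = 78.75
E[B²] = 6.25 + 2.5² = 12.5
Var(Z) = 78.75*12.5 - (7.5*2.5)²
= 984.375 - 351.5625 = 632.8125

632.8125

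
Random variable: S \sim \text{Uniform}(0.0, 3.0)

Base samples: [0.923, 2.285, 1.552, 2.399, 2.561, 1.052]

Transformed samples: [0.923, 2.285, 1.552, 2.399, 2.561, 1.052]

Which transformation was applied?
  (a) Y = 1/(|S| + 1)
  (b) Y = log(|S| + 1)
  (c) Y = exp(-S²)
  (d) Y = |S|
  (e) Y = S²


Checking option (d) Y = |S|:
  S = 0.923 -> Y = 0.923 ✓
  S = 2.285 -> Y = 2.285 ✓
  S = 1.552 -> Y = 1.552 ✓
All samples match this transformation.

(d) |S|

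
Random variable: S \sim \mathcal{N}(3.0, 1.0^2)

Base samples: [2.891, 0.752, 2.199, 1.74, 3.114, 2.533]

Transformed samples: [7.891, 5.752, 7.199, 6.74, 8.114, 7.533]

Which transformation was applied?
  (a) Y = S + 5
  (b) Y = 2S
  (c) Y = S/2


Checking option (a) Y = S + 5:
  S = 2.891 -> Y = 7.891 ✓
  S = 0.752 -> Y = 5.752 ✓
  S = 2.199 -> Y = 7.199 ✓
All samples match this transformation.

(a) S + 5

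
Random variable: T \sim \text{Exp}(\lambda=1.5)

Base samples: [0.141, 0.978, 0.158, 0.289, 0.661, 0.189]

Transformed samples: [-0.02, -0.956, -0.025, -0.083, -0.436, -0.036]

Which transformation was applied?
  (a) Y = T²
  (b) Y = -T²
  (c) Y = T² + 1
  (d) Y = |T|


Checking option (b) Y = -T²:
  T = 0.141 -> Y = -0.02 ✓
  T = 0.978 -> Y = -0.956 ✓
  T = 0.158 -> Y = -0.025 ✓
All samples match this transformation.

(b) -T²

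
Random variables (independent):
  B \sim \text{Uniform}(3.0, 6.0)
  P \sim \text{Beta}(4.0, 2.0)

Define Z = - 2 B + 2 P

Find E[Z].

E[Z] = -2*E[B] + 2*E[P]
E[B] = 4.5
E[P] = 0.66666667
E[Z] = -2*4.5 + 2*0.66666667 = -7.6666667

-7.6666667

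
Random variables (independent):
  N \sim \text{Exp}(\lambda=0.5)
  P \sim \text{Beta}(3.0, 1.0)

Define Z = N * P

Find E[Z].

For independent RVs: E[XY] = E[X]*E[Y]
E[N] = 2
E[P] = 0.75
E[Z] = 2 * 0.75 = 1.5

1.5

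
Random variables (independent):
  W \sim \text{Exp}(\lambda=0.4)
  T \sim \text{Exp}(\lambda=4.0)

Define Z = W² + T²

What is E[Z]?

E[Z] = E[W²] + E[T²]
E[W²] = Var(W) + E[W]² = 6.25 + 6.25 = 12.5
E[T²] = Var(T) + E[T]² = 0.0625 + 0.0625 = 0.125
E[Z] = 12.5 + 0.125 = 12.625

12.625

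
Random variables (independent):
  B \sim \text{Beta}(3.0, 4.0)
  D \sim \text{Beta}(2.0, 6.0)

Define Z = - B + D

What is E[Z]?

E[Z] = -1*E[B] + 1*E[D]
E[B] = 0.42857143
E[D] = 0.25
E[Z] = -1*0.42857143 + 1*0.25 = -0.17857143

-0.17857143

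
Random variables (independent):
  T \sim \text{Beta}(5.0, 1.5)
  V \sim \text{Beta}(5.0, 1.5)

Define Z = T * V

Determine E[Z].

For independent RVs: E[XY] = E[X]*E[Y]
E[T] = 0.76923077
E[V] = 0.76923077
E[Z] = 0.76923077 * 0.76923077 = 0.59171598

0.59171598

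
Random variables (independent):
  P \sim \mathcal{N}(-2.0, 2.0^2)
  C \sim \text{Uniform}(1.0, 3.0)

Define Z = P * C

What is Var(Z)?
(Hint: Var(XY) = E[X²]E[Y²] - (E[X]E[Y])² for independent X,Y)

Var(XY) = E[X²]E[Y²] - (E[X]E[Y])²
E[P] = -2, Var(P) = 4
E[C] = 2, Var(C) = 0.33333333
E[P²] = 4 + (-2)² = 8
E[C²] = 0.33333333 + 2² = 4.3333333
Var(Z) = 8*4.3333333 - (-2*2)²
= 34.666667 - 16 = 18.666667

18.666667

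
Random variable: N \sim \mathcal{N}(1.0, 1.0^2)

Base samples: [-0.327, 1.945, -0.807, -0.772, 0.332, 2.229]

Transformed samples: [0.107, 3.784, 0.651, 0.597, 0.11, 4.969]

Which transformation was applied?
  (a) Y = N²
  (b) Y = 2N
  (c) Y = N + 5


Checking option (a) Y = N²:
  N = -0.327 -> Y = 0.107 ✓
  N = 1.945 -> Y = 3.784 ✓
  N = -0.807 -> Y = 0.651 ✓
All samples match this transformation.

(a) N²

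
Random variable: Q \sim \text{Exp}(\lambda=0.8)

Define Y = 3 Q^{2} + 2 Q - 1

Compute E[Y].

E[Y] = 3*E[Q²] + 2*E[Q] - 1
E[Q] = 1.25
E[Q²] = Var(Q) + (E[Q])² = 1.5625 + 1.5625 = 3.125
E[Y] = 3*3.125 + 2*1.25 - 1 = 10.875

10.875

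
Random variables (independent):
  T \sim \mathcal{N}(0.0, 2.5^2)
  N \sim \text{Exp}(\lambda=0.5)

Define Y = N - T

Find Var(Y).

For independent RVs: Var(aX + bY) = a²Var(X) + b²Var(Y)
Var(T) = 6.25
Var(N) = 4
Var(Y) = (-1)²*6.25 + 1²*4
= 1*6.25 + 1*4 = 10.25

10.25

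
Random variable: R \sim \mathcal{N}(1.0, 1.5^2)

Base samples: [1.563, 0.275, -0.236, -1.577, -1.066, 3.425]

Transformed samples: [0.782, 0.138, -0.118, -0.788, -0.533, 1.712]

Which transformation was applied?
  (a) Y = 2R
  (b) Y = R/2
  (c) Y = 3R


Checking option (b) Y = R/2:
  R = 1.563 -> Y = 0.782 ✓
  R = 0.275 -> Y = 0.138 ✓
  R = -0.236 -> Y = -0.118 ✓
All samples match this transformation.

(b) R/2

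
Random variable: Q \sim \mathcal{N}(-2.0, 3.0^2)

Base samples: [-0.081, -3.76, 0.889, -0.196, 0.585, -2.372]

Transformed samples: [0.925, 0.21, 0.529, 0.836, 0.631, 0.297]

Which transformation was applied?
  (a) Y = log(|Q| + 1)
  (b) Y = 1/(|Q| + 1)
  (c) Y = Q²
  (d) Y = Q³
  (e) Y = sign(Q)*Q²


Checking option (b) Y = 1/(|Q| + 1):
  Q = -0.081 -> Y = 0.925 ✓
  Q = -3.76 -> Y = 0.21 ✓
  Q = 0.889 -> Y = 0.529 ✓
All samples match this transformation.

(b) 1/(|Q| + 1)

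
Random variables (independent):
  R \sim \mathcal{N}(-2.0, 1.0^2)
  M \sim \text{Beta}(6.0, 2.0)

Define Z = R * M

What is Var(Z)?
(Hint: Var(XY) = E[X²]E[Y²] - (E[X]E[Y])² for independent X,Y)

Var(XY) = E[X²]E[Y²] - (E[X]E[Y])²
E[R] = -2, Var(R) = 1
E[M] = 0.75, Var(M) = 0.020833333
E[R²] = 1 + (-2)² = 5
E[M²] = 0.020833333 + 0.75² = 0.58333333
Var(Z) = 5*0.58333333 - (-2*0.75)²
= 2.9166667 - 2.25 = 0.66666667

0.66666667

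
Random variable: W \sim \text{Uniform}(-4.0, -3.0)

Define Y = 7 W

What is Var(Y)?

For Y = aW + b: Var(Y) = a² * Var(W)
Var(W) = (-3 + 4)^2/12 = 0.083333333
Var(Y) = 7² * 0.083333333 = 49 * 0.083333333 = 4.0833333

4.0833333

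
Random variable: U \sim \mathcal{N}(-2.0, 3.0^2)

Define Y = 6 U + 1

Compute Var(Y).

For Y = aU + b: Var(Y) = a² * Var(U)
Var(U) = 3.0^2 = 9
Var(Y) = 6² * 9 = 36 * 9 = 324

324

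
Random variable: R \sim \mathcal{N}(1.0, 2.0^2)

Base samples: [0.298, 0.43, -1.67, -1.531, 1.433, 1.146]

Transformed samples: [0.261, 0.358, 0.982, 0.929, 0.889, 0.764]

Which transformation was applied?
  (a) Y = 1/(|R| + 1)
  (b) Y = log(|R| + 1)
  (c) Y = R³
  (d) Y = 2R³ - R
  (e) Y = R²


Checking option (b) Y = log(|R| + 1):
  R = 0.298 -> Y = 0.261 ✓
  R = 0.43 -> Y = 0.358 ✓
  R = -1.67 -> Y = 0.982 ✓
All samples match this transformation.

(b) log(|R| + 1)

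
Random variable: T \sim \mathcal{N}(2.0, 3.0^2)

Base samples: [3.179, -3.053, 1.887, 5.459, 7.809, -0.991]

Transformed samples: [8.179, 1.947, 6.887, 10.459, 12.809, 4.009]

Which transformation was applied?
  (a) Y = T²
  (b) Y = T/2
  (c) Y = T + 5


Checking option (c) Y = T + 5:
  T = 3.179 -> Y = 8.179 ✓
  T = -3.053 -> Y = 1.947 ✓
  T = 1.887 -> Y = 6.887 ✓
All samples match this transformation.

(c) T + 5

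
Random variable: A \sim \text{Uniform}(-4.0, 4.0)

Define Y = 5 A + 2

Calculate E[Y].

For Y = 5A + 2:
E[Y] = 5 * E[A] + 2
E[A] = (-4 + 4)/2 = 0
E[Y] = 5 * 0 + 2 = 2

2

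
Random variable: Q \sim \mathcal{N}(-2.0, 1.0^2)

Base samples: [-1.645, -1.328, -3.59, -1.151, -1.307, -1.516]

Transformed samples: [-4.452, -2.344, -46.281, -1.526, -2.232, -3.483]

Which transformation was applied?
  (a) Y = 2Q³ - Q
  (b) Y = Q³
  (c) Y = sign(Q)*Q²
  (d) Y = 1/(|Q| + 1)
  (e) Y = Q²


Checking option (b) Y = Q³:
  Q = -1.645 -> Y = -4.452 ✓
  Q = -1.328 -> Y = -2.344 ✓
  Q = -3.59 -> Y = -46.281 ✓
All samples match this transformation.

(b) Q³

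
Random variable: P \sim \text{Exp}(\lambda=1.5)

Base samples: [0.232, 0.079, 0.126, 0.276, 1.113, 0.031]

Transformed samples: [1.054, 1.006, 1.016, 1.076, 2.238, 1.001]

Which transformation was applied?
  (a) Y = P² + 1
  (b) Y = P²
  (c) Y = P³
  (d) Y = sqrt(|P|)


Checking option (a) Y = P² + 1:
  P = 0.232 -> Y = 1.054 ✓
  P = 0.079 -> Y = 1.006 ✓
  P = 0.126 -> Y = 1.016 ✓
All samples match this transformation.

(a) P² + 1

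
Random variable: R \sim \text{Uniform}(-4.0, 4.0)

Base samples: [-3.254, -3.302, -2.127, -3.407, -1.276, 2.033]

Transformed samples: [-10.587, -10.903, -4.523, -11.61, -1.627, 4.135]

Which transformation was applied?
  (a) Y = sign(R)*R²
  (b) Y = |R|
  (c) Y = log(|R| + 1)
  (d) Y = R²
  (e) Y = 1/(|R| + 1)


Checking option (a) Y = sign(R)*R²:
  R = -3.254 -> Y = -10.587 ✓
  R = -3.302 -> Y = -10.903 ✓
  R = -2.127 -> Y = -4.523 ✓
All samples match this transformation.

(a) sign(R)*R²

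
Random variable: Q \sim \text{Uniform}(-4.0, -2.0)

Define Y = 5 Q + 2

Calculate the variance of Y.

For Y = aQ + b: Var(Y) = a² * Var(Q)
Var(Q) = (-2 + 4)^2/12 = 0.33333333
Var(Y) = 5² * 0.33333333 = 25 * 0.33333333 = 8.3333333

8.3333333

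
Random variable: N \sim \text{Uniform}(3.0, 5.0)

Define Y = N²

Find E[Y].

E[N²] = Var(N) + (E[N])² = 0.33333333 + 16 = 16.333333

16.333333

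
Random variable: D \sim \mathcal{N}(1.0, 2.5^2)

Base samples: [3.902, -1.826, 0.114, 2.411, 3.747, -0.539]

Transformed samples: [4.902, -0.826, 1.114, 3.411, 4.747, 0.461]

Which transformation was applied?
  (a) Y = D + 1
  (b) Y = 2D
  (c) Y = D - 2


Checking option (a) Y = D + 1:
  D = 3.902 -> Y = 4.902 ✓
  D = -1.826 -> Y = -0.826 ✓
  D = 0.114 -> Y = 1.114 ✓
All samples match this transformation.

(a) D + 1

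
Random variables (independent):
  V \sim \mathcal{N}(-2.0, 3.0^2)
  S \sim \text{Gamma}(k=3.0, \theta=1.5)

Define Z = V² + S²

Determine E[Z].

E[Z] = E[V²] + E[S²]
E[V²] = Var(V) + E[V]² = 9 + 4 = 13
E[S²] = Var(S) + E[S]² = 6.75 + 20.25 = 27
E[Z] = 13 + 27 = 40

40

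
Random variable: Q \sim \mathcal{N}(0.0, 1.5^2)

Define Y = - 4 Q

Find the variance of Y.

For Y = aQ + b: Var(Y) = a² * Var(Q)
Var(Q) = 1.5^2 = 2.25
Var(Y) = (-4)² * 2.25 = 16 * 2.25 = 36

36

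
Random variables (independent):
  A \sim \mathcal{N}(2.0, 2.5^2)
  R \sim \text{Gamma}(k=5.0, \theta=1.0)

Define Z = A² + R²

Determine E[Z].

E[Z] = E[A²] + E[R²]
E[A²] = Var(A) + E[A]² = 6.25 + 4 = 10.25
E[R²] = Var(R) + E[R]² = 5 + 25 = 30
E[Z] = 10.25 + 30 = 40.25

40.25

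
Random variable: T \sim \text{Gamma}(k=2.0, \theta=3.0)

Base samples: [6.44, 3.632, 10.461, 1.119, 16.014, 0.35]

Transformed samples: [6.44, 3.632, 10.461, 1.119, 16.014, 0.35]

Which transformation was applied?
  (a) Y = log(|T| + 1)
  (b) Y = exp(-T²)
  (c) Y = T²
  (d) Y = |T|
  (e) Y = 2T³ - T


Checking option (d) Y = |T|:
  T = 6.44 -> Y = 6.44 ✓
  T = 3.632 -> Y = 3.632 ✓
  T = 10.461 -> Y = 10.461 ✓
All samples match this transformation.

(d) |T|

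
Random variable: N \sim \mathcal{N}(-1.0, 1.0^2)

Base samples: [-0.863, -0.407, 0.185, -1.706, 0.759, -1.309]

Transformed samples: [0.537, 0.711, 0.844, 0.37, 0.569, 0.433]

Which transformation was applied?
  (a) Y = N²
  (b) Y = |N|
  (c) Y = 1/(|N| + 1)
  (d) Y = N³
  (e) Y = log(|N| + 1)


Checking option (c) Y = 1/(|N| + 1):
  N = -0.863 -> Y = 0.537 ✓
  N = -0.407 -> Y = 0.711 ✓
  N = 0.185 -> Y = 0.844 ✓
All samples match this transformation.

(c) 1/(|N| + 1)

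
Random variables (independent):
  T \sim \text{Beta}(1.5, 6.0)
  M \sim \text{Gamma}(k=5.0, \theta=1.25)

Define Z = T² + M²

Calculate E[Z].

E[Z] = E[T²] + E[M²]
E[T²] = Var(T) + E[T]² = 0.018823529 + 0.04 = 0.058823529
E[M²] = Var(M) + E[M]² = 7.8125 + 39.0625 = 46.875
E[Z] = 0.058823529 + 46.875 = 46.933824

46.933824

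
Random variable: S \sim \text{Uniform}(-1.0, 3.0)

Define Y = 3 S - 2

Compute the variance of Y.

For Y = aS + b: Var(Y) = a² * Var(S)
Var(S) = (3 + 1)^2/12 = 1.3333333
Var(Y) = 3² * 1.3333333 = 9 * 1.3333333 = 12

12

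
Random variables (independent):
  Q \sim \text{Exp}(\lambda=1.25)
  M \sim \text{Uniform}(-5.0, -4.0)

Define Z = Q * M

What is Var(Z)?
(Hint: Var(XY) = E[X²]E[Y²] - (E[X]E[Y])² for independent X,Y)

Var(XY) = E[X²]E[Y²] - (E[X]E[Y])²
E[Q] = 0.8, Var(Q) = 0.64
E[M] = -4.5, Var(M) = 0.083333333
E[Q²] = 0.64 + 0.8² = 1.28
E[M²] = 0.083333333 + (-4.5)² = 20.333333
Var(Z) = 1.28*20.333333 - (0.8*(-4.5))²
= 26.026667 - 12.96 = 13.066667

13.066667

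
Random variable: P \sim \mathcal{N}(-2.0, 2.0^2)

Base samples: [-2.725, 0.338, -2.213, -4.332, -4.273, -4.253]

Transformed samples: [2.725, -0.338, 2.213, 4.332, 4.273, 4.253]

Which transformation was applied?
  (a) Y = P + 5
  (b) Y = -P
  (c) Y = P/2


Checking option (b) Y = -P:
  P = -2.725 -> Y = 2.725 ✓
  P = 0.338 -> Y = -0.338 ✓
  P = -2.213 -> Y = 2.213 ✓
All samples match this transformation.

(b) -P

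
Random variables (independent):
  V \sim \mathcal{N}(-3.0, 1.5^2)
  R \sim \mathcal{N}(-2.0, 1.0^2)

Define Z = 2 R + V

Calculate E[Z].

E[Z] = 1*E[V] + 2*E[R]
E[V] = -3
E[R] = -2
E[Z] = 1*(-3) + 2*(-2) = -7

-7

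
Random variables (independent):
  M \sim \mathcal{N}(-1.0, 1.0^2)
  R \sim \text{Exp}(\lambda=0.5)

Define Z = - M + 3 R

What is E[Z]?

E[Z] = -1*E[M] + 3*E[R]
E[M] = -1
E[R] = 2
E[Z] = -1*(-1) + 3*2 = 7

7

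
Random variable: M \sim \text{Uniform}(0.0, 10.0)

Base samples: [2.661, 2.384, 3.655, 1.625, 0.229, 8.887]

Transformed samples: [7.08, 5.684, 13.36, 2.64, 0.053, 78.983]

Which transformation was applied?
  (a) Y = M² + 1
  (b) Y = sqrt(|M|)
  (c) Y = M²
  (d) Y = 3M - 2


Checking option (c) Y = M²:
  M = 2.661 -> Y = 7.08 ✓
  M = 2.384 -> Y = 5.684 ✓
  M = 3.655 -> Y = 13.36 ✓
All samples match this transformation.

(c) M²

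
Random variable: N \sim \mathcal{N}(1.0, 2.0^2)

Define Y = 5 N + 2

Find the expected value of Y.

For Y = 5N + 2:
E[Y] = 5 * E[N] + 2
E[N] = 1.0 = 1
E[Y] = 5 * 1 + 2 = 7

7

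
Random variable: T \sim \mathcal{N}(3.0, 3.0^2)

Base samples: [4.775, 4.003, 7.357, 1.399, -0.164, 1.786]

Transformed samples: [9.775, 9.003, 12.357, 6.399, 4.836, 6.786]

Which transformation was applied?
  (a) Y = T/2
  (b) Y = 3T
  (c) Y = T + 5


Checking option (c) Y = T + 5:
  T = 4.775 -> Y = 9.775 ✓
  T = 4.003 -> Y = 9.003 ✓
  T = 7.357 -> Y = 12.357 ✓
All samples match this transformation.

(c) T + 5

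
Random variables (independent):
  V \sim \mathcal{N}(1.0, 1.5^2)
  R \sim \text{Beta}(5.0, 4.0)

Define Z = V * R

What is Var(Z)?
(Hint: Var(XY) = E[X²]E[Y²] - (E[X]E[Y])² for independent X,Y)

Var(XY) = E[X²]E[Y²] - (E[X]E[Y])²
E[V] = 1, Var(V) = 2.25
E[R] = 0.55555556, Var(R) = 0.024691358
E[V²] = 2.25 + 1² = 3.25
E[R²] = 0.024691358 + 0.55555556² = 0.33333333
Var(Z) = 3.25*0.33333333 - (1*0.55555556)²
= 1.0833333 - 0.30864198 = 0.77469136

0.77469136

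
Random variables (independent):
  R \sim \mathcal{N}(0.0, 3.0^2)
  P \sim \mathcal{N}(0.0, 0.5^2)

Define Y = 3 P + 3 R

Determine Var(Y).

For independent RVs: Var(aX + bY) = a²Var(X) + b²Var(Y)
Var(R) = 9
Var(P) = 0.25
Var(Y) = 3²*9 + 3²*0.25
= 9*9 + 9*0.25 = 83.25

83.25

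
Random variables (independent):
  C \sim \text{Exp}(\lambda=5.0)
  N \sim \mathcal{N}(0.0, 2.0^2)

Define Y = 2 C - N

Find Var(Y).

For independent RVs: Var(aX + bY) = a²Var(X) + b²Var(Y)
Var(C) = 0.04
Var(N) = 4
Var(Y) = 2²*0.04 + (-1)²*4
= 4*0.04 + 1*4 = 4.16

4.16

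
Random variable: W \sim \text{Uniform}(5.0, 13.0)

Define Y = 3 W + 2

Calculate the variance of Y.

For Y = aW + b: Var(Y) = a² * Var(W)
Var(W) = (13 - 5)^2/12 = 5.3333333
Var(Y) = 3² * 5.3333333 = 9 * 5.3333333 = 48

48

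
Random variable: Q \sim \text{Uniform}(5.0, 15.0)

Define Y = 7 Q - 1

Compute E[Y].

For Y = 7Q - 1:
E[Y] = 7 * E[Q] - 1
E[Q] = (5 + 15)/2 = 10
E[Y] = 7 * 10 - 1 = 69

69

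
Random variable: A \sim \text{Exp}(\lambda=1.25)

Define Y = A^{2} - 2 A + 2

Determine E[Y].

E[Y] = 1*E[A²] - 2*E[A] + 2
E[A] = 0.8
E[A²] = Var(A) + (E[A])² = 0.64 + 0.64 = 1.28
E[Y] = 1*1.28 - 2*0.8 + 2 = 1.68

1.68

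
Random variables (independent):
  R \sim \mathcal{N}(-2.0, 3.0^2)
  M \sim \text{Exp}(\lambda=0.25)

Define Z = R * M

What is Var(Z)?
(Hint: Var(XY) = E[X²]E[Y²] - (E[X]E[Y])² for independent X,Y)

Var(XY) = E[X²]E[Y²] - (E[X]E[Y])²
E[R] = -2, Var(R) = 9
E[M] = 4, Var(M) = 16
E[R²] = 9 + (-2)² = 13
E[M²] = 16 + 4² = 32
Var(Z) = 13*32 - (-2*4)²
= 416 - 64 = 352

352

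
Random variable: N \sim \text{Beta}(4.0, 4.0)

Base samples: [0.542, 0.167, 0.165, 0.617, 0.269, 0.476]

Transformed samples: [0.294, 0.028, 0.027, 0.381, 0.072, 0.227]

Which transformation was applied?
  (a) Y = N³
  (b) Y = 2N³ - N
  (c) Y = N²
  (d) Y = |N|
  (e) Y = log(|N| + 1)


Checking option (c) Y = N²:
  N = 0.542 -> Y = 0.294 ✓
  N = 0.167 -> Y = 0.028 ✓
  N = 0.165 -> Y = 0.027 ✓
All samples match this transformation.

(c) N²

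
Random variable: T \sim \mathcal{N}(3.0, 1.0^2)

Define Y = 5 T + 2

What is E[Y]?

For Y = 5T + 2:
E[Y] = 5 * E[T] + 2
E[T] = 3.0 = 3
E[Y] = 5 * 3 + 2 = 17

17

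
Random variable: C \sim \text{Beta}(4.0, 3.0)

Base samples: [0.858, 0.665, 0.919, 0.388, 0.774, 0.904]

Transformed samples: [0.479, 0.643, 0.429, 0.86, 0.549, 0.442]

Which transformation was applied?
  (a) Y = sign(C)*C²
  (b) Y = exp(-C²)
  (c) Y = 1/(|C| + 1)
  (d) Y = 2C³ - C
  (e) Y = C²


Checking option (b) Y = exp(-C²):
  C = 0.858 -> Y = 0.479 ✓
  C = 0.665 -> Y = 0.643 ✓
  C = 0.919 -> Y = 0.429 ✓
All samples match this transformation.

(b) exp(-C²)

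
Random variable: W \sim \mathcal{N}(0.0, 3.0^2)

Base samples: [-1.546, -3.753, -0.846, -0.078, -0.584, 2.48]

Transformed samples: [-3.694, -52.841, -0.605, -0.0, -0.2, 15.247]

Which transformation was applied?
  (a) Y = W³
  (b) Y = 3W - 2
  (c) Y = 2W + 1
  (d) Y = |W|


Checking option (a) Y = W³:
  W = -1.546 -> Y = -3.694 ✓
  W = -3.753 -> Y = -52.841 ✓
  W = -0.846 -> Y = -0.605 ✓
All samples match this transformation.

(a) W³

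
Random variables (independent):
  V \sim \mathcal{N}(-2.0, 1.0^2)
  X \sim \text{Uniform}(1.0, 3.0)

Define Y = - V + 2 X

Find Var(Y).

For independent RVs: Var(aX + bY) = a²Var(X) + b²Var(Y)
Var(V) = 1
Var(X) = 0.33333333
Var(Y) = (-1)²*1 + 2²*0.33333333
= 1*1 + 4*0.33333333 = 2.3333333

2.3333333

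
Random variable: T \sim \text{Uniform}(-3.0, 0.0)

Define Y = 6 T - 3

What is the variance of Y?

For Y = aT + b: Var(Y) = a² * Var(T)
Var(T) = (0 + 3)^2/12 = 0.75
Var(Y) = 6² * 0.75 = 36 * 0.75 = 27

27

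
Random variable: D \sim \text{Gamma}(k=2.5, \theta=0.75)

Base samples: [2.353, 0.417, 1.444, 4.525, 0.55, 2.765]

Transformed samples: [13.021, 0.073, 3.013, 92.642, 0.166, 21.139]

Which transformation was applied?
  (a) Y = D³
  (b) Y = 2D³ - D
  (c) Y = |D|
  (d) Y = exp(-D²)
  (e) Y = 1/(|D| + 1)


Checking option (a) Y = D³:
  D = 2.353 -> Y = 13.021 ✓
  D = 0.417 -> Y = 0.073 ✓
  D = 1.444 -> Y = 3.013 ✓
All samples match this transformation.

(a) D³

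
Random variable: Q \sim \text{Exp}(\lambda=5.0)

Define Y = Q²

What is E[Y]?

E[Q²] = Var(Q) + (E[Q])² = 0.04 + 0.04 = 0.08

0.08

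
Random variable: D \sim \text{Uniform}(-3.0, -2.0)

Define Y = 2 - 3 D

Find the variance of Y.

For Y = aD + b: Var(Y) = a² * Var(D)
Var(D) = (-2 + 3)^2/12 = 0.083333333
Var(Y) = (-3)² * 0.083333333 = 9 * 0.083333333 = 0.75

0.75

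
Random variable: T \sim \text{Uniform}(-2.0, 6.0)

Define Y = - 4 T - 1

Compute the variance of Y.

For Y = aT + b: Var(Y) = a² * Var(T)
Var(T) = (6 + 2)^2/12 = 5.3333333
Var(Y) = (-4)² * 5.3333333 = 16 * 5.3333333 = 85.333333

85.333333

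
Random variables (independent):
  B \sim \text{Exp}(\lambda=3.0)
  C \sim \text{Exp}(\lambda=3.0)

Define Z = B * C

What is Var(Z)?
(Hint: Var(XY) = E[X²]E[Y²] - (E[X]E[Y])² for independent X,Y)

Var(XY) = E[X²]E[Y²] - (E[X]E[Y])²
E[B] = 0.33333333, Var(B) = 0.11111111
E[C] = 0.33333333, Var(C) = 0.11111111
E[B²] = 0.11111111 + 0.33333333² = 0.22222222
E[C²] = 0.11111111 + 0.33333333² = 0.22222222
Var(Z) = 0.22222222*0.22222222 - (0.33333333*0.33333333)²
= 0.049382716 - 0.012345679 = 0.037037037

0.037037037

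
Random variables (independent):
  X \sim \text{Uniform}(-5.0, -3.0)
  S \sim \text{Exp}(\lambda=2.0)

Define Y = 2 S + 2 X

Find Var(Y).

For independent RVs: Var(aX + bY) = a²Var(X) + b²Var(Y)
Var(X) = 0.33333333
Var(S) = 0.25
Var(Y) = 2²*0.33333333 + 2²*0.25
= 4*0.33333333 + 4*0.25 = 2.3333333

2.3333333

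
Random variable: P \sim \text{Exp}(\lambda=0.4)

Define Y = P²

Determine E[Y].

E[P²] = Var(P) + (E[P])² = 6.25 + 6.25 = 12.5

12.5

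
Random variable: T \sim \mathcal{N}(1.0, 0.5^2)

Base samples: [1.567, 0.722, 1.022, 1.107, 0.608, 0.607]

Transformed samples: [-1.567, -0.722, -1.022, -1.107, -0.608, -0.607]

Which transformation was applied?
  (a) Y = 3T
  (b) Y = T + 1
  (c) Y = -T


Checking option (c) Y = -T:
  T = 1.567 -> Y = -1.567 ✓
  T = 0.722 -> Y = -0.722 ✓
  T = 1.022 -> Y = -1.022 ✓
All samples match this transformation.

(c) -T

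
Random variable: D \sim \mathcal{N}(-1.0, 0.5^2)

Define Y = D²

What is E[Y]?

Using E[X²] = Var(X) + (E[X])²:
E[D] = -1
Var(D) = 0.5^2 = 0.25
E[D²] = 0.25 + (-1)² = 0.25 + 1 = 1.25

1.25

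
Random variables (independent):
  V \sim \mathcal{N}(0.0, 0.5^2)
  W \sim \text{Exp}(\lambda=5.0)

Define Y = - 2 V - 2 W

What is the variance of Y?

For independent RVs: Var(aX + bY) = a²Var(X) + b²Var(Y)
Var(V) = 0.25
Var(W) = 0.04
Var(Y) = (-2)²*0.25 + (-2)²*0.04
= 4*0.25 + 4*0.04 = 1.16

1.16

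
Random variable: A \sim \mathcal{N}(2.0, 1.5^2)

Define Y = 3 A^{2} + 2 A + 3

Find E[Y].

E[Y] = 3*E[A²] + 2*E[A] + 3
E[A] = 2
E[A²] = Var(A) + (E[A])² = 2.25 + 4 = 6.25
E[Y] = 3*6.25 + 2*2 + 3 = 25.75

25.75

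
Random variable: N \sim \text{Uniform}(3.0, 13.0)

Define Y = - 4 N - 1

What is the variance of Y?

For Y = aN + b: Var(Y) = a² * Var(N)
Var(N) = (13 - 3)^2/12 = 8.3333333
Var(Y) = (-4)² * 8.3333333 = 16 * 8.3333333 = 133.33333

133.33333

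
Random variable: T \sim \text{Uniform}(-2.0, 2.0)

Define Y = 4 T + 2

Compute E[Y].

For Y = 4T + 2:
E[Y] = 4 * E[T] + 2
E[T] = (-2 + 2)/2 = 0
E[Y] = 4 * 0 + 2 = 2

2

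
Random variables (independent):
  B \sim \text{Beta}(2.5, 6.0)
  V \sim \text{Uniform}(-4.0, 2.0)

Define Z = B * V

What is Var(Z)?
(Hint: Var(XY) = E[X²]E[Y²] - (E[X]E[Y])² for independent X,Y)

Var(XY) = E[X²]E[Y²] - (E[X]E[Y])²
E[B] = 0.29411765, Var(B) = 0.021853943
E[V] = -1, Var(V) = 3
E[B²] = 0.021853943 + 0.29411765² = 0.10835913
E[V²] = 3 + (-1)² = 4
Var(Z) = 0.10835913*4 - (0.29411765*(-1))²
= 0.43343653 - 0.08650519 = 0.34693134

0.34693134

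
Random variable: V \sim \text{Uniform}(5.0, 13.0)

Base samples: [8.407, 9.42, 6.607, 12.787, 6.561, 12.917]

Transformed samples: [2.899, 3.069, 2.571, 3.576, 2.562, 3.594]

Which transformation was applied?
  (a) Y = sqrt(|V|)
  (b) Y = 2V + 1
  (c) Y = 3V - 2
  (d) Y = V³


Checking option (a) Y = sqrt(|V|):
  V = 8.407 -> Y = 2.899 ✓
  V = 9.42 -> Y = 3.069 ✓
  V = 6.607 -> Y = 2.571 ✓
All samples match this transformation.

(a) sqrt(|V|)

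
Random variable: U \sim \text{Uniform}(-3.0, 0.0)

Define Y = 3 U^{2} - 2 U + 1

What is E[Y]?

E[Y] = 3*E[U²] - 2*E[U] + 1
E[U] = -1.5
E[U²] = Var(U) + (E[U])² = 0.75 + 2.25 = 3
E[Y] = 3*3 - 2*(-1.5) + 1 = 13

13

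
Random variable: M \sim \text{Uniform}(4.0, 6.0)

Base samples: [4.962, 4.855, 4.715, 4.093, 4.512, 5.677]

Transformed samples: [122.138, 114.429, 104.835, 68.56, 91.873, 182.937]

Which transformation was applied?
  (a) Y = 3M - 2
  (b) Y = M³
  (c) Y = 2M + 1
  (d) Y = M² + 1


Checking option (b) Y = M³:
  M = 4.962 -> Y = 122.138 ✓
  M = 4.855 -> Y = 114.429 ✓
  M = 4.715 -> Y = 104.835 ✓
All samples match this transformation.

(b) M³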